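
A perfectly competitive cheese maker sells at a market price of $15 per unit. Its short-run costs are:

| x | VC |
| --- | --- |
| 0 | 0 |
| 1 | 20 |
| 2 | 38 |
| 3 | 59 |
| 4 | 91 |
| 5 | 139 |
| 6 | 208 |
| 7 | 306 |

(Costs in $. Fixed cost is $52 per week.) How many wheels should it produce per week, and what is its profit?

Tabulate TR − TC: x=0: -52; x=1: -57; x=2: -60; x=3: -66; x=4: -83; x=5: -116; x=6: -170; x=7: -253.
Profit is highest at x = 0. Equivalently, the lowest AVC in the table is 38/2 ≈ $19 at x = 2, and P = $15 falls below it — price never covers variable cost, so the firm shuts down and loses only its fixed cost.

x = 0 (shut down); profit = -$52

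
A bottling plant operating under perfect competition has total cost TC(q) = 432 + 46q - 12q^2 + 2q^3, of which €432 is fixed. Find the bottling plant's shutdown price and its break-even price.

Shutdown price = €28; break-even price = €118

Shutdown price = min AVC. AVC = 46 - 12q + 2q^2, with vertex at q = 3 and minimum €28.
ATC = 432/q + 46 - 12q + 2q^2. Setting dATC/dq = −432/q^2 − 12 + 4q = 0 gives q = 6 (since 4·6^3 − 12·6^2 = 432).
min ATC = 432/6 + 46 − 12·6 + 2·6^2 = €118. That is the break-even price.
For €28 ≤ P < €118 the firm produces at a loss; below €28 it shuts down.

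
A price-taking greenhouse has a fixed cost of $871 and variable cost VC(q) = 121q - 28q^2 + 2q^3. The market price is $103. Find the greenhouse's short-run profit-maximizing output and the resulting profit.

Profit = -$223 at q = 9

AVC = 121 - 28q + 2q^2; min AVC = $23 at q = 7. Since P = $103 ≥ min AVC, the firm produces.
With MC = 121 - 56q + 6q^2, P = MC on the upward-sloping part at q* = 9.
TR = 103·9 = 927. TC = 871 + 279 = 1150. Profit = 927 − 1150 = -$223.
That loss of $223 beats the $871 the firm would lose by shutting down; producing recovers $648 of fixed cost.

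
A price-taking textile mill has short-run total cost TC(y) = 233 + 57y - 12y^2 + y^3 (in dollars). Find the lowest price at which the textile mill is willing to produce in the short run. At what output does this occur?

$21 per unit, at y = 6

Short-run supply begins at min AVC. From VC = 57y - 12y^2 + y^3, AVC = 57 - 12y + y^2.
dAVC/dy = -12 + 2y = 0 gives y = 6. min AVC = 57 - 12·6 + 6^2 = 21.
The firm shuts down for any P below $21.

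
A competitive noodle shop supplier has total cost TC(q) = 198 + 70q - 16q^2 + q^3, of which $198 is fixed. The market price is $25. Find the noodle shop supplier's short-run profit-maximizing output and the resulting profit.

Profit = -$36 at q = 9

AVC = 70 - 16q + q^2 has its minimum $6 at q = 8; price $25 clears that bar, so the firm operates.
MC = 70 - 32q + 3q^2. Setting P = MC and taking the root on the rising branch gives q* = 9.
TR = 25·9 = 225. TC = 198 + 63 = 261. Profit = 225 − 261 = -$36.
That loss of $36 beats the $198 the firm would lose by shutting down; producing recovers $162 of fixed cost.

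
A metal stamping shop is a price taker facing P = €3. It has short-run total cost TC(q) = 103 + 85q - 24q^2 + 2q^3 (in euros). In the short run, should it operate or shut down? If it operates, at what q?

Variable cost is VC = 85q - 24q^2 + 2q^3, so AVC = VC/q = 85 - 24q + 2q^2 and MC = dTC/dq = 85 - 48q + 6q^2.
AVC hits its minimum where MC = AVC, at q = 6, giving min AVC = 85 - 24·6 + 2·6^2 = €13.
Since P = €3 < min AVC = €13, price fails to cover variable cost at any output.
Best response: produce nothing and absorb the €103 fixed cost.

Shut down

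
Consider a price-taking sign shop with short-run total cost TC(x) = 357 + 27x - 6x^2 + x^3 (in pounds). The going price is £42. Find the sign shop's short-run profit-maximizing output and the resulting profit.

AVC = 27 - 6x + x^2; min AVC = £18 at x = 3. Since P = £42 ≥ min AVC, the firm produces.
With MC = 27 - 12x + 3x^2, P = MC on the upward-sloping part at x* = 5.
TR = 42·5 = 210. TC = 357 + 110 = 467. Profit = 210 − 467 = -£257.
By producing, the firm covers all variable cost plus £100 of fixed cost; shutting down would lose the full £357.

Profit = -£257 at x = 5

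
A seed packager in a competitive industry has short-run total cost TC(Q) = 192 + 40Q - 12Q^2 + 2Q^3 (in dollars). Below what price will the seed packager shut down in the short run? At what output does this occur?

$22 per unit, at Q = 3

Short-run supply begins at min AVC. From VC = 40Q - 12Q^2 + 2Q^3, AVC = 40 - 12Q + 2Q^2.
At the minimum of AVC, MC = AVC. MC = 40 - 24Q + 6Q^2; setting MC = AVC gives 4Q^2 - 12Q = 0, so Q = 3. min AVC = 22.
The firm shuts down for any P below $22.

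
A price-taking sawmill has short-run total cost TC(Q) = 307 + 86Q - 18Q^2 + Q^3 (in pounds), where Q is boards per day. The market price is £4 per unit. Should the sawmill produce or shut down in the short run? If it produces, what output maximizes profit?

Shut down

Variable cost is VC = 86Q - 18Q^2 + Q^3, so AVC = VC/Q = 86 - 18Q + Q^2 and MC = dTC/dQ = 86 - 36Q + 3Q^2.
AVC is minimized where dAVC/dQ = -18 + 2Q = 0, at Q = 9; min AVC = 86 - 18·9 + 9^2 = £5.
P = £4 lies below min AVC = £5; no output level covers variable cost.
The firm minimizes its loss by shutting down and losing only its fixed cost of £307.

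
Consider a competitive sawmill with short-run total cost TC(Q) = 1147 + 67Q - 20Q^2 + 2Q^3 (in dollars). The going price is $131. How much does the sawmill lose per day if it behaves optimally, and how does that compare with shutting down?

AVC = 67 - 20Q + 2Q^2; min AVC = $17 at Q = 5. Since P = $131 ≥ min AVC, the firm produces.
MC = 67 - 40Q + 6Q^2. Setting P = MC and taking the root on the rising branch gives Q* = 8.
TR = 131·8 = 1048. TC = 1147 + 280 = 1427. Profit = 1048 − 1427 = -$379.
Shutting down would mean losing the fixed cost of $1147, so operating at a loss of $379 is better by $768.

Profit = -$379 at Q = 8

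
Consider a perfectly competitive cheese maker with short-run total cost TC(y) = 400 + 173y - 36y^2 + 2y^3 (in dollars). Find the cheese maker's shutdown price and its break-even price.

Shutdown price = $11; break-even price = $53

Shutdown price = min AVC. AVC = 173 - 36y + 2y^2, with vertex at y = 9 and minimum $11.
ATC = 400/y + 173 - 36y + 2y^2. Setting dATC/dy = −400/y^2 − 36 + 4y = 0 gives y = 10 (since 4·10^3 − 36·10^2 = 400).
min ATC = 400/10 + 173 − 36·10 + 2·10^2 = $53. That is the break-even price.
For $11 ≤ P < $53 the firm produces at a loss; below $11 it shuts down.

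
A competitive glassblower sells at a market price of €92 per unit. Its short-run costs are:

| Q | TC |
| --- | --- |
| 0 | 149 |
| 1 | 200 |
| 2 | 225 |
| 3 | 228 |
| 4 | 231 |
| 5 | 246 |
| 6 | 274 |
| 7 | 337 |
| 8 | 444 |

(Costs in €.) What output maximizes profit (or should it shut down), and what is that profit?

Profit at each row (π = 92Q − TC): Q=0: -149; Q=1: -108; Q=2: -41; Q=3: 48; Q=4: 137; Q=5: 214; Q=6: 278; Q=7: 307; Q=8: 292.
Profit is maximized at Q = 7. AVC there is 188/7 = €26.86 ≤ P, so producing beats shutting down (which would give -€149).

Q = 7; profit = €307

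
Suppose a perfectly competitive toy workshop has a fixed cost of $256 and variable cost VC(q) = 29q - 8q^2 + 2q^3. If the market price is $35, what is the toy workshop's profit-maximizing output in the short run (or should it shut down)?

From TC, MC = TC'(q) = 29 - 16q + 6q^2 and AVC = VC/q = 29 - 8q + 2q^2.
AVC hits its minimum where MC = AVC, at q = 2, giving min AVC = 29 - 8·2 + 2·2^2 = $21.
Because $35 ≥ $21, revenue can cover variable cost; the firm operates.
Solving P = MC: -6 - 16q + 6q^2 = 0 ⇒ q = -1/3 or 3. On the upward-sloping branch, q* = 3.
Check: AVC at q = 3 is $23 ≤ P, so revenue covers variable cost.
Profit = P·q − TC = 35·3 − 325 = -$220, a loss, but smaller than the $256 fixed cost the firm would lose by shutting down.

Produce at q = 3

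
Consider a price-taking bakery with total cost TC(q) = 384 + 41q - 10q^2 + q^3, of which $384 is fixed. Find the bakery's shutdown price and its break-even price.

Shutdown price = $16; break-even price = $73

AVC = 41 - 10q + q^2; minimized at q = 5, giving min AVC = $16. That is the shutdown price.
ATC = 384/q + 41 - 10q + q^2. Setting dATC/dq = −384/q^2 − 10 + 2q = 0 gives q = 8 (since 2·8^3 − 10·8^2 = 384).
min ATC = 384/8 + 41 − 10·8 + 8^2 = $73. That is the break-even price.
Between these two prices the firm operates at a loss; above $73 it earns a profit.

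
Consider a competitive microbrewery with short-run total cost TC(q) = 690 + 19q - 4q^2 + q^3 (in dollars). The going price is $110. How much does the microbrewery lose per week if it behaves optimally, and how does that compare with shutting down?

Profit = -$200 at q = 7

AVC = 19 - 4q + q^2 has its minimum $15 at q = 2; price $110 clears that bar, so the firm operates.
MC = 19 - 8q + 3q^2. Setting P = MC and taking the root on the rising branch gives q* = 7.
TR = 110·7 = 770. TC = 690 + 280 = 970. Profit = 770 − 970 = -$200.
By producing, the firm covers all variable cost plus $490 of fixed cost; shutting down would lose the full $690.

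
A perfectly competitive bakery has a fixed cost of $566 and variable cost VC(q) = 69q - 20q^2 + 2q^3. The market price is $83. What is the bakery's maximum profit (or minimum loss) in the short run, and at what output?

AVC = 69 - 20q + 2q^2 has its minimum $19 at q = 5; price $83 clears that bar, so the firm operates.
With MC = 69 - 40q + 6q^2, P = MC on the upward-sloping part at q* = 7.
TR = 83·7 = 581. TC = 566 + 189 = 755. Profit = 581 − 755 = -$174.
Shutting down would mean losing the fixed cost of $566, so operating at a loss of $174 is better by $392.

Profit = -$174 at q = 7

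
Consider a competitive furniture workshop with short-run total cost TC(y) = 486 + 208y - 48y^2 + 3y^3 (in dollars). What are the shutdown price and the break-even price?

AVC = 208 - 48y + 3y^2; minimized at y = 8, giving min AVC = $16. That is the shutdown price.
ATC = 486/y + 208 - 48y + 3y^2. Setting dATC/dy = −486/y^2 − 48 + 6y = 0 gives y = 9 (since 6·9^3 − 48·9^2 = 486).
min ATC = 486/9 + 208 − 48·9 + 3·9^2 = $73. That is the break-even price.
Between these two prices the firm operates at a loss; above $73 it earns a profit.

Shutdown price = $16; break-even price = $73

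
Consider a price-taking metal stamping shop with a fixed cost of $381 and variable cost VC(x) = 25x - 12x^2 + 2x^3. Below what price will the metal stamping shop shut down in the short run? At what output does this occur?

$7 per unit, at x = 3

The shutdown price is the minimum of AVC. VC = 25x - 12x^2 + 2x^3, so AVC = 25 - 12x + 2x^2.
At the minimum of AVC, MC = AVC. MC = 25 - 24x + 6x^2; setting MC = AVC gives 4x^2 - 12x = 0, so x = 3. min AVC = 7.
For P < $7 the firm produces nothing.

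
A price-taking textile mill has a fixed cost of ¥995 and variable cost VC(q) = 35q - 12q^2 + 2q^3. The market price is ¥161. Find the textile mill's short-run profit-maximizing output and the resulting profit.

AVC = 35 - 12q + 2q^2 has its minimum ¥17 at q = 3; price ¥161 clears that bar, so the firm operates.
With MC = 35 - 24q + 6q^2, P = MC on the upward-sloping part at q* = 7.
TR = 161·7 = 1127. TC = 995 + 343 = 1338. Profit = 1127 − 1338 = -¥211.
Shutting down would mean losing the fixed cost of ¥995, so operating at a loss of ¥211 is better by ¥784.

Profit = -¥211 at q = 7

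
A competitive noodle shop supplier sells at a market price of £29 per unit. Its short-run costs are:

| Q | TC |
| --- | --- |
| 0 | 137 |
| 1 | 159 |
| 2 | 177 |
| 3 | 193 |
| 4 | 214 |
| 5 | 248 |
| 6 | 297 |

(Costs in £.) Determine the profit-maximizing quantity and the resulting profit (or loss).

Q = 4; profit = -£98

Compute π = P·Q − TC at each output: Q=0: -137; Q=1: -130; Q=2: -119; Q=3: -106; Q=4: -98; Q=5: -103; Q=6: -123.
Profit is maximized at Q = 4. AVC there is 77/4 = £19.25 ≤ P, so producing beats shutting down (which would give -£137).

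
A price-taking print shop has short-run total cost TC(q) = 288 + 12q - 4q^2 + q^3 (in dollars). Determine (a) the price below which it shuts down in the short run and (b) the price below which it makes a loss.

Shutdown price = $8; break-even price = $72

Shutdown price = min AVC. AVC = 12 - 4q + q^2, with vertex at q = 2 and minimum $8.
ATC = 288/q + 12 - 4q + q^2. Setting dATC/dq = −288/q^2 − 4 + 2q = 0 gives q = 6 (since 2·6^3 − 4·6^2 = 288).
min ATC = 288/6 + 12 − 4·6 + 6^2 = $72. That is the break-even price.
For $8 ≤ P < $72 the firm produces at a loss; below $8 it shuts down.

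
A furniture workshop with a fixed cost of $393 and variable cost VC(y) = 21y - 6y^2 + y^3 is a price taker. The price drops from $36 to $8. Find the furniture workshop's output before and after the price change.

AVC = 21 - 6y + y^2, minimized at y = 3 where min AVC = $12. MC = 21 - 12y + 3y^2.
At P = $36 ≥ min AVC, set P = MC on the rising branch: y = 5.
At P = $8 < min AVC = $12, price no longer covers variable cost at any output, so the firm shuts down: y = 0.

Output falls from 5 to 0 (the firm shuts down)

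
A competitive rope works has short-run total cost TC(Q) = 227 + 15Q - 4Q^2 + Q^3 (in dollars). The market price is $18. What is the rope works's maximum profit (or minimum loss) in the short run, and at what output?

Profit = -$209 at Q = 3

AVC = 15 - 4Q + Q^2 has its minimum $11 at Q = 2; price $18 clears that bar, so the firm operates.
With MC = 15 - 8Q + 3Q^2, P = MC on the upward-sloping part at Q* = 3.
TR = 18·3 = 54. TC = 227 + 36 = 263. Profit = 54 − 263 = -$209.
That loss of $209 beats the $227 the firm would lose by shutting down; producing recovers $18 of fixed cost.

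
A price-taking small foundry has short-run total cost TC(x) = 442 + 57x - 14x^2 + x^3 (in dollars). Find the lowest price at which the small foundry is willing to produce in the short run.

$8 per unit

The shutdown price is the minimum of AVC. VC = 57x - 14x^2 + x^3, so AVC = 57 - 14x + x^2.
dAVC/dx = -14 + 2x = 0 gives x = 7. min AVC = 57 - 14·7 + 7^2 = 8.
For P < $8 the firm produces nothing.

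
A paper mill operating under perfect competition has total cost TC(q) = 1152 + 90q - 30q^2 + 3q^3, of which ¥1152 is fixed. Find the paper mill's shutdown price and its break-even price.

Shutdown price = ¥15; break-even price = ¥186

Shutdown price = min AVC. AVC = 90 - 30q + 3q^2, with vertex at q = 5 and minimum ¥15.
ATC = 1152/q + 90 - 30q + 3q^2. Setting dATC/dq = −1152/q^2 − 30 + 6q = 0 gives q = 8 (since 6·8^3 − 30·8^2 = 1152).
min ATC = 1152/8 + 90 − 30·8 + 3·8^2 = ¥186. That is the break-even price.
Between these two prices the firm operates at a loss; above ¥186 it earns a profit.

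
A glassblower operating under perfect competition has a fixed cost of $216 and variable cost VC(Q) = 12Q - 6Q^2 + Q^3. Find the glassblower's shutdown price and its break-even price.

Shutdown price = $3; break-even price = $48

AVC = 12 - 6Q + Q^2; minimized at Q = 3, giving min AVC = $3. That is the shutdown price.
ATC = 216/Q + 12 - 6Q + Q^2. Setting dATC/dQ = −216/Q^2 − 6 + 2Q = 0 gives Q = 6 (since 2·6^3 − 6·6^2 = 216).
min ATC = 216/6 + 12 − 6·6 + 6^2 = $48. That is the break-even price.
For $3 ≤ P < $48 the firm produces at a loss; below $3 it shuts down.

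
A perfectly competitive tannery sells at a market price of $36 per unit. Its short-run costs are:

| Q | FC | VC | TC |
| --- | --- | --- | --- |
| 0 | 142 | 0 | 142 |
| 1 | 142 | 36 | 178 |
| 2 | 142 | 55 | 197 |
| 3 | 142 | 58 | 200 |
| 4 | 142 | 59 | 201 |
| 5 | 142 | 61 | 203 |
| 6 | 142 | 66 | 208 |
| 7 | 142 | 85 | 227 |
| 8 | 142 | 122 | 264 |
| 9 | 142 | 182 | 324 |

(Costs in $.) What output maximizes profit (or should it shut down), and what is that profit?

Q = 7; profit = $25

Compute π = P·Q − TC at each output: Q=0: -142; Q=1: -142; Q=2: -125; Q=3: -92; Q=4: -57; Q=5: -23; Q=6: 8; Q=7: 25; Q=8: 24; Q=9: 0.
Profit is maximized at Q = 7. AVC there is 85/7 = $12.14 ≤ P, so producing beats shutting down (which would give -$142).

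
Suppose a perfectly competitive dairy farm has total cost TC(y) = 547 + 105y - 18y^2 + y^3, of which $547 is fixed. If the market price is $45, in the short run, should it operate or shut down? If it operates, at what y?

Produce at y = 10

From TC, MC = TC'(y) = 105 - 36y + 3y^2 and AVC = VC/y = 105 - 18y + y^2.
The AVC parabola has its vertex at y = 18/2 = 9, where AVC = 105 - 18·9 + 9^2 = $24.
P = $45 exceeds min AVC = $24, so the firm stays open.
P = MC gives 60 - 36y + 3y^2 = 0, with roots 2 and 10. Take the larger (rising MC): y* = 10.
Check: AVC at y = 10 is $25 ≤ P, so revenue covers variable cost.
Profit = P·y − TC = 45·10 − 797 = -$347, a loss, but smaller than the $547 fixed cost the firm would lose by shutting down.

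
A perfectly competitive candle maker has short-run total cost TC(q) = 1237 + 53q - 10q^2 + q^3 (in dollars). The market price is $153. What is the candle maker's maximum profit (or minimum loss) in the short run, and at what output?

AVC = 53 - 10q + q^2; min AVC = $28 at q = 5. Since P = $153 ≥ min AVC, the firm produces.
MC = 53 - 20q + 3q^2. Setting P = MC and taking the root on the rising branch gives q* = 10.
TR = 153·10 = 1530. TC = 1237 + 530 = 1767. Profit = 1530 − 1767 = -$237.
That loss of $237 beats the $1237 the firm would lose by shutting down; producing recovers $1000 of fixed cost.

Profit = -$237 at q = 10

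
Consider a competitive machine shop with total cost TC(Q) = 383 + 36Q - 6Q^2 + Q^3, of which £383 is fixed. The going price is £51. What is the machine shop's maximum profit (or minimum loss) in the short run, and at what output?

Profit = -£283 at Q = 5

AVC = 36 - 6Q + Q^2; min AVC = £27 at Q = 3. Since P = £51 ≥ min AVC, the firm produces.
MC = 36 - 12Q + 3Q^2. Setting P = MC and taking the root on the rising branch gives Q* = 5.
TR = 51·5 = 255. TC = 383 + 155 = 538. Profit = 255 − 538 = -£283.
That loss of £283 beats the £383 the firm would lose by shutting down; producing recovers £100 of fixed cost.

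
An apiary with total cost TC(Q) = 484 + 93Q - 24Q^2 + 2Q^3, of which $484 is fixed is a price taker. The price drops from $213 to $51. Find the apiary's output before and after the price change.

Output falls from 10 to 7

MC = 93 - 48Q + 6Q^2; the shutdown threshold is min AVC = $21 (at Q = 6).
With P = $213 above the shutdown price, P = MC gives Q = 10.
At P = $51 ≥ min AVC, set P = MC: Q = 7. The firm stays open but cuts output.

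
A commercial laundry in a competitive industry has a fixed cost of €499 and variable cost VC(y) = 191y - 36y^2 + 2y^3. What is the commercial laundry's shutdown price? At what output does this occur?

€29 per unit, at y = 9

The firm shuts down when price falls below the minimum of average variable cost. AVC = VC/y = 191 - 36y + 2y^2.
dAVC/dy = -36 + 4y = 0 gives y = 9. min AVC = 191 - 36·9 + 2·9^2 = 29.
For P < €29 the firm produces nothing.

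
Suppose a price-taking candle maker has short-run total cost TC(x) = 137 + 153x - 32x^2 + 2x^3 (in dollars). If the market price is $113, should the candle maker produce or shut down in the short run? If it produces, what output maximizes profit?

Produce at x = 10

From TC, MC = TC'(x) = 153 - 64x + 6x^2 and AVC = VC/x = 153 - 32x + 2x^2.
The AVC parabola has its vertex at x = 32/4 = 8, where AVC = 153 - 32·8 + 2·8^2 = $25.
P = $113 exceeds min AVC = $25, so the firm stays open.
Solving P = MC: 40 - 64x + 6x^2 = 0 ⇒ x = 2/3 or 10. On the upward-sloping branch, x* = 10.
Check: AVC at x = 10 is $33 ≤ P, so revenue covers variable cost.
Profit = P·x − TC = 113·10 − 467 = $663.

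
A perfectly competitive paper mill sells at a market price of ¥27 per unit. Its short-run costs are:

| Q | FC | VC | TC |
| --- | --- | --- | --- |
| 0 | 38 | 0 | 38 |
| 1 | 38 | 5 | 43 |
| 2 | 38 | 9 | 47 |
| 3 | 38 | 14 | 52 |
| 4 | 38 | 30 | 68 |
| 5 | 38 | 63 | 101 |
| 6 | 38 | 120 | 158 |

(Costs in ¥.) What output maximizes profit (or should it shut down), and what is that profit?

Q = 4; profit = ¥40

Profit at each row (π = 27Q − TC): Q=0: -38; Q=1: -16; Q=2: 7; Q=3: 29; Q=4: 40; Q=5: 34; Q=6: 4.
Profit is maximized at Q = 4. AVC there is 30/4 = ¥7.50 ≤ P, so producing beats shutting down (which would give -¥38).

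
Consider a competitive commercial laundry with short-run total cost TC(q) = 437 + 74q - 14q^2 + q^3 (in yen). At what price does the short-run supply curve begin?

¥25 per unit

The firm shuts down when price falls below the minimum of average variable cost. AVC = VC/q = 74 - 14q + q^2.
dAVC/dq = -14 + 2q = 0 gives q = 7. min AVC = 74 - 14·7 + 7^2 = 25.
So the shutdown price is ¥25.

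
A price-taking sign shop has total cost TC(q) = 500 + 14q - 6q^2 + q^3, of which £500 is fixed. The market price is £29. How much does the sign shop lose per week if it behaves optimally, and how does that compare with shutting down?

Profit = -£400 at q = 5

AVC = 14 - 6q + q^2; min AVC = £5 at q = 3. Since P = £29 ≥ min AVC, the firm produces.
With MC = 14 - 12q + 3q^2, P = MC on the upward-sloping part at q* = 5.
TR = 29·5 = 145. TC = 500 + 45 = 545. Profit = 145 − 545 = -£400.
By producing, the firm covers all variable cost plus £100 of fixed cost; shutting down would lose the full £500.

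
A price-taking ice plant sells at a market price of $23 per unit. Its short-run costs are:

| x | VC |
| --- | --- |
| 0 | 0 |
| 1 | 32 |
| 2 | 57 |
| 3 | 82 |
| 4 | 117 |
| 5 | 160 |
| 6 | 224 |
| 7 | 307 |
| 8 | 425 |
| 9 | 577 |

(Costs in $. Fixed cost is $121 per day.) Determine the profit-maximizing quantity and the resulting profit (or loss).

x = 0 (shut down); profit = -$121

Tabulate TR − TC: x=0: -121; x=1: -130; x=2: -132; x=3: -134; x=4: -146; x=5: -166; x=6: -207; x=7: -267; x=8: -362; x=9: -491.
Profit is highest at x = 0. Equivalently, the lowest AVC in the table is 82/3 ≈ $27.33 at x = 3, and P = $23 falls below it — price never covers variable cost, so the firm shuts down and loses only its fixed cost.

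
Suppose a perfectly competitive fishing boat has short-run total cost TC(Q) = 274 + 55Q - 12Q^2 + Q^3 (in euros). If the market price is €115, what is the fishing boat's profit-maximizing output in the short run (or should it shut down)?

Produce at Q = 10

Variable cost is VC = 55Q - 12Q^2 + Q^3, so AVC = VC/Q = 55 - 12Q + Q^2 and MC = dTC/dQ = 55 - 24Q + 3Q^2.
AVC hits its minimum where MC = AVC, at Q = 6, giving min AVC = 55 - 12·6 + 6^2 = €19.
P = €115 exceeds min AVC = €19, so the firm stays open.
Solving P = MC: -60 - 24Q + 3Q^2 = 0 ⇒ Q = -2 or 10. On the upward-sloping branch, Q* = 10.
Check: AVC at Q = 10 is €35 ≤ P, so revenue covers variable cost.
Profit = P·Q − TC = 115·10 − 624 = €526.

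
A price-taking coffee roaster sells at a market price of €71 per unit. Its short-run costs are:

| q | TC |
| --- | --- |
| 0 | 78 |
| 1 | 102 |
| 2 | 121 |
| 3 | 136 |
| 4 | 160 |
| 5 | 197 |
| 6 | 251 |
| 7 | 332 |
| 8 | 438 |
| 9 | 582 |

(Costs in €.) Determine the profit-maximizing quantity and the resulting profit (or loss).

Compute π = P·q − TC at each output: q=0: -78; q=1: -31; q=2: 21; q=3: 77; q=4: 124; q=5: 158; q=6: 175; q=7: 165; q=8: 130; q=9: 57.
Profit is maximized at q = 6. AVC there is 173/6 = €28.83 ≤ P, so producing beats shutting down (which would give -€78).

q = 6; profit = €175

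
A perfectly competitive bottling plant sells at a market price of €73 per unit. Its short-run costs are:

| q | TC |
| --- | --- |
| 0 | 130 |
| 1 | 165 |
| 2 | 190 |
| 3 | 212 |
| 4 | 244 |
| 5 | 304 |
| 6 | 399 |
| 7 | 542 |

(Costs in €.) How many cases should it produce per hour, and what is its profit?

q = 5; profit = €61

Compute π = P·q − TC at each output: q=0: -130; q=1: -92; q=2: -44; q=3: 7; q=4: 48; q=5: 61; q=6: 39; q=7: -31.
Profit is maximized at q = 5. AVC there is 174/5 = €34.80 ≤ P, so producing beats shutting down (which would give -€130).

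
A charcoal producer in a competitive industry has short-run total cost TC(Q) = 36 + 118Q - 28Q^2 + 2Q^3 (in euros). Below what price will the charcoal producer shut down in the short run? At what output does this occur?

The shutdown price is the minimum of AVC. VC = 118Q - 28Q^2 + 2Q^3, so AVC = 118 - 28Q + 2Q^2.
At the minimum of AVC, MC = AVC. MC = 118 - 56Q + 6Q^2; setting MC = AVC gives 4Q^2 - 28Q = 0, so Q = 7. min AVC = 20.
For P < €20 the firm produces nothing.

€20 per unit, at Q = 7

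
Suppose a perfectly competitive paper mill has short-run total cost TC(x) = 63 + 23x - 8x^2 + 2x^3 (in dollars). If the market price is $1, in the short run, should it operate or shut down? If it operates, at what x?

From TC, MC = TC'(x) = 23 - 16x + 6x^2 and AVC = VC/x = 23 - 8x + 2x^2.
The AVC parabola has its vertex at x = 8/4 = 2, where AVC = 23 - 8·2 + 2·2^2 = $15.
Since P = $1 < min AVC = $15, price fails to cover variable cost at any output.
Shutting down limits the loss to fixed cost, $63.

Shut down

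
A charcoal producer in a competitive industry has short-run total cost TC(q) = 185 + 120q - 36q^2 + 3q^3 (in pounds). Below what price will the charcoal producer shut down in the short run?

Short-run supply begins at min AVC. From VC = 120q - 36q^2 + 3q^3, AVC = 120 - 36q + 3q^2.
At the minimum of AVC, MC = AVC. MC = 120 - 72q + 9q^2; setting MC = AVC gives 6q^2 - 36q = 0, so q = 6. min AVC = 12.
The firm shuts down for any P below £12.

£12 per unit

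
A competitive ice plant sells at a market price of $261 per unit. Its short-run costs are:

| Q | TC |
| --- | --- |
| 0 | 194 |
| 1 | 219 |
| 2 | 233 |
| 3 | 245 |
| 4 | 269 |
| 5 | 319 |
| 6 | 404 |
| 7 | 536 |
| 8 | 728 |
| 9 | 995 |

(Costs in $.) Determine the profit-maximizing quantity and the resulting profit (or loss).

Q = 8; profit = $1360

Compute π = P·Q − TC at each output: Q=0: -194; Q=1: 42; Q=2: 289; Q=3: 538; Q=4: 775; Q=5: 986; Q=6: 1162; Q=7: 1291; Q=8: 1360; Q=9: 1354.
Profit is maximized at Q = 8. AVC there is 534/8 = $66.75 ≤ P, so producing beats shutting down (which would give -$194).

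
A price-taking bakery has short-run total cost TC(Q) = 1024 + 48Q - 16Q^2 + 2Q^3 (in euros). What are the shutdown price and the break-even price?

Shutdown price = €16; break-even price = €176

AVC = 48 - 16Q + 2Q^2; minimized at Q = 4, giving min AVC = €16. That is the shutdown price.
ATC = 1024/Q + 48 - 16Q + 2Q^2. Setting dATC/dQ = −1024/Q^2 − 16 + 4Q = 0 gives Q = 8 (since 4·8^3 − 16·8^2 = 1024).
min ATC = 1024/8 + 48 − 16·8 + 2·8^2 = €176. That is the break-even price.
Between these two prices the firm operates at a loss; above €176 it earns a profit.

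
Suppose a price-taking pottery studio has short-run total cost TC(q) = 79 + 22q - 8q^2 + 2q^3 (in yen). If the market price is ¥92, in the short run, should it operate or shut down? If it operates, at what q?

Strip out fixed cost: VC = 22q - 8q^2 + 2q^3. Then AVC = 22 - 8q + 2q^2 and MC = 22 - 16q + 6q^2.
The AVC parabola has its vertex at q = 8/4 = 2, where AVC = 22 - 8·2 + 2·2^2 = ¥14.
P = ¥92 exceeds min AVC = ¥14, so the firm stays open.
Solving P = MC: -70 - 16q + 6q^2 = 0 ⇒ q = -7/3 or 5. On the upward-sloping branch, q* = 5.
Check: AVC at q = 5 is ¥32 ≤ P, so revenue covers variable cost.
Profit = P·q − TC = 92·5 − 239 = ¥221.

Produce at q = 5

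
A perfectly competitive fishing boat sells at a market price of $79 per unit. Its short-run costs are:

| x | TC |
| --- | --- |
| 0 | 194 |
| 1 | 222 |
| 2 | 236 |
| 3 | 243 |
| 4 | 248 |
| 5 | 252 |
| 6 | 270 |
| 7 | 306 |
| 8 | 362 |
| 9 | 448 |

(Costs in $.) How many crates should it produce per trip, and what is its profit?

Profit at each row (π = 79x − TC): x=0: -194; x=1: -143; x=2: -78; x=3: -6; x=4: 68; x=5: 143; x=6: 204; x=7: 247; x=8: 270; x=9: 263.
Profit is maximized at x = 8. AVC there is 168/8 = $21 ≤ P, so producing beats shutting down (which would give -$194).

x = 8; profit = $270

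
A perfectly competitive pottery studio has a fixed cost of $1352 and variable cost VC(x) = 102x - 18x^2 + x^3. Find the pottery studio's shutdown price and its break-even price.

AVC = 102 - 18x + x^2; minimized at x = 9, giving min AVC = $21. That is the shutdown price.
ATC = 1352/x + 102 - 18x + x^2. Setting dATC/dx = −1352/x^2 − 18 + 2x = 0 gives x = 13 (since 2·13^3 − 18·13^2 = 1352).
min ATC = 1352/13 + 102 − 18·13 + 13^2 = $141. That is the break-even price.
For $21 ≤ P < $141 the firm produces at a loss; below $21 it shuts down.

Shutdown price = $21; break-even price = $141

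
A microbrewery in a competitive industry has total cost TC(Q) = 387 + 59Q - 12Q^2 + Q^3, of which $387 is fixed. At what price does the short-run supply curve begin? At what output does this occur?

$23 per unit, at Q = 6

The shutdown price is the minimum of AVC. VC = 59Q - 12Q^2 + Q^3, so AVC = 59 - 12Q + Q^2.
At the minimum of AVC, MC = AVC. MC = 59 - 24Q + 3Q^2; setting MC = AVC gives 2Q^2 - 12Q = 0, so Q = 6. min AVC = 23.
The firm shuts down for any P below $23.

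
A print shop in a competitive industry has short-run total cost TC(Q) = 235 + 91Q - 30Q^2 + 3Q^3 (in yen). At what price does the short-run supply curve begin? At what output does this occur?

¥16 per unit, at Q = 5

Short-run supply begins at min AVC. From VC = 91Q - 30Q^2 + 3Q^3, AVC = 91 - 30Q + 3Q^2.
At the minimum of AVC, MC = AVC. MC = 91 - 60Q + 9Q^2; setting MC = AVC gives 6Q^2 - 30Q = 0, so Q = 5. min AVC = 16.
So the shutdown price is ¥16.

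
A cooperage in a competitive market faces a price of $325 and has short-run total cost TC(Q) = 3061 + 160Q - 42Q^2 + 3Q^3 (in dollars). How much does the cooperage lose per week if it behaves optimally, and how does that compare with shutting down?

AVC = 160 - 42Q + 3Q^2; min AVC = $13 at Q = 7. Since P = $325 ≥ min AVC, the firm produces.
MC = 160 - 84Q + 9Q^2. Setting P = MC and taking the root on the rising branch gives Q* = 11.
TR = 325·11 = 3575. TC = 3061 + 671 = 3732. Profit = 3575 − 3732 = -$157.
That loss of $157 beats the $3061 the firm would lose by shutting down; producing recovers $2904 of fixed cost.

Profit = -$157 at Q = 11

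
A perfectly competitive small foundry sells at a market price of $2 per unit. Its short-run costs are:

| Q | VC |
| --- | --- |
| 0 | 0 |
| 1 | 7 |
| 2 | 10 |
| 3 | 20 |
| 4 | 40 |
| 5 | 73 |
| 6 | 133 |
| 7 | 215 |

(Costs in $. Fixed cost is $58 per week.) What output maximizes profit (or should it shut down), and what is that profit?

Q = 0 (shut down); profit = -$58

Profit at each row (π = 2Q − TC): Q=0: -58; Q=1: -63; Q=2: -64; Q=3: -72; Q=4: -90; Q=5: -121; Q=6: -179; Q=7: -259.
Profit is highest at Q = 0. Equivalently, the lowest AVC in the table is 10/2 ≈ $5 at Q = 2, and P = $2 falls below it — price never covers variable cost, so the firm shuts down and loses only its fixed cost.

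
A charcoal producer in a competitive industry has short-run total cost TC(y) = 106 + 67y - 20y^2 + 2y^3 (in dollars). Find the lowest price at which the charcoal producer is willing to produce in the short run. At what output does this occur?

$17 per unit, at y = 5

The firm shuts down when price falls below the minimum of average variable cost. AVC = VC/y = 67 - 20y + 2y^2.
dAVC/dy = -20 + 4y = 0 gives y = 5. min AVC = 67 - 20·5 + 2·5^2 = 17.
So the shutdown price is $17.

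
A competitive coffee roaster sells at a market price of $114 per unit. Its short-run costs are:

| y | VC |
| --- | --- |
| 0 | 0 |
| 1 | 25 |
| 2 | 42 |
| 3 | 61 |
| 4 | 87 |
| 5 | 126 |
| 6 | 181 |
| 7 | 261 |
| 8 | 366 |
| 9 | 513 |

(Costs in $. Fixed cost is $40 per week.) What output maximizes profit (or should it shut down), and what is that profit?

y = 8; profit = $506

Tabulate TR − TC: y=0: -40; y=1: 49; y=2: 146; y=3: 241; y=4: 329; y=5: 404; y=6: 463; y=7: 497; y=8: 506; y=9: 473.
Profit is maximized at y = 8. AVC there is 366/8 = $45.75 ≤ P, so producing beats shutting down (which would give -$40).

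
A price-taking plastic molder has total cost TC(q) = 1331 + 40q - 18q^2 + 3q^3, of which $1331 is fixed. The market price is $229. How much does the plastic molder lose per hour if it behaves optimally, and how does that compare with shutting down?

Profit = -$155 at q = 7

AVC = 40 - 18q + 3q^2 has its minimum $13 at q = 3; price $229 clears that bar, so the firm operates.
MC = 40 - 36q + 9q^2. Setting P = MC and taking the root on the rising branch gives q* = 7.
TR = 229·7 = 1603. TC = 1331 + 427 = 1758. Profit = 1603 − 1758 = -$155.
That loss of $155 beats the $1331 the firm would lose by shutting down; producing recovers $1176 of fixed cost.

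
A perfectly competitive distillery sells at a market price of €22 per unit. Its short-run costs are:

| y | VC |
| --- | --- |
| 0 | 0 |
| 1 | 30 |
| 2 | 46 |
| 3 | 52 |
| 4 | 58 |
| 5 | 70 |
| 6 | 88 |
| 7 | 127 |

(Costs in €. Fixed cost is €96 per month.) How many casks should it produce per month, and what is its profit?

y = 6; profit = -€52

Profit at each row (π = 22y − TC): y=0: -96; y=1: -104; y=2: -98; y=3: -82; y=4: -66; y=5: -56; y=6: -52; y=7: -69.
Profit is maximized at y = 6. AVC there is 88/6 = €14.67 ≤ P, so producing beats shutting down (which would give -€96).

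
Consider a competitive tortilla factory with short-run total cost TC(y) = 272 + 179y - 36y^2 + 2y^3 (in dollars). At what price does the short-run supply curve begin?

The firm shuts down when price falls below the minimum of average variable cost. AVC = VC/y = 179 - 36y + 2y^2.
dAVC/dy = -36 + 4y = 0 gives y = 9. min AVC = 179 - 36·9 + 2·9^2 = 17.
So the shutdown price is $17.

$17 per unit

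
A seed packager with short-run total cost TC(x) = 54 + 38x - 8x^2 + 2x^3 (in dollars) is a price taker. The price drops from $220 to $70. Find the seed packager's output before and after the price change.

Output falls from 7 to 4

AVC = 38 - 8x + 2x^2, minimized at x = 2 where min AVC = $30. MC = 38 - 16x + 6x^2.
With P = $220 above the shutdown price, P = MC gives x = 7.
At P = $70 ≥ min AVC, set P = MC: x = 4. The firm stays open but cuts output.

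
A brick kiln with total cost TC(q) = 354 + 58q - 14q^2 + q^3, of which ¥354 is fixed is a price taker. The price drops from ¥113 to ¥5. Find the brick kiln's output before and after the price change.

Output falls from 11 to 0 (the firm shuts down)

MC = 58 - 28q + 3q^2; the shutdown threshold is min AVC = ¥9 (at q = 7).
With P = ¥113 above the shutdown price, P = MC gives q = 11.
At P = ¥5 < min AVC = ¥9, price no longer covers variable cost at any output, so the firm shuts down: q = 0.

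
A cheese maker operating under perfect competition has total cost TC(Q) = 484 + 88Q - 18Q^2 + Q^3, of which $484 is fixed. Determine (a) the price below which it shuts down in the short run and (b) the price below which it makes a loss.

Shutdown price = min AVC. AVC = 88 - 18Q + Q^2, with vertex at Q = 9 and minimum $7.
ATC = 484/Q + 88 - 18Q + Q^2. Setting dATC/dQ = −484/Q^2 − 18 + 2Q = 0 gives Q = 11 (since 2·11^3 − 18·11^2 = 484).
min ATC = 484/11 + 88 − 18·11 + 11^2 = $55. That is the break-even price.
For $7 ≤ P < $55 the firm produces at a loss; below $7 it shuts down.

Shutdown price = $7; break-even price = $55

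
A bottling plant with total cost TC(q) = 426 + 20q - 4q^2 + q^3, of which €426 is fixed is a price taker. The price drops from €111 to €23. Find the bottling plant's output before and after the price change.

Output falls from 7 to 3

AVC = 20 - 4q + q^2, minimized at q = 2 where min AVC = €16. MC = 20 - 8q + 3q^2.
With P = €111 above the shutdown price, P = MC gives q = 7.
At P = €23 ≥ min AVC, set P = MC: q = 3. The firm stays open but cuts output.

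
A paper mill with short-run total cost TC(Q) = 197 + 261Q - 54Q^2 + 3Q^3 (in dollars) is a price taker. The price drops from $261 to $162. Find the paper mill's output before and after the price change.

AVC = 261 - 54Q + 3Q^2, minimized at Q = 9 where min AVC = $18. MC = 261 - 108Q + 9Q^2.
With P = $261 above the shutdown price, P = MC gives Q = 12.
At P = $162 ≥ min AVC, set P = MC: Q = 11. The firm stays open but cuts output.

Output falls from 12 to 11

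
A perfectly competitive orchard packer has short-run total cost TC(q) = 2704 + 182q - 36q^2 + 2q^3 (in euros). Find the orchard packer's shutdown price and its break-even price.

Shutdown price = €20; break-even price = €260

AVC = 182 - 36q + 2q^2; minimized at q = 9, giving min AVC = €20. That is the shutdown price.
ATC = 2704/q + 182 - 36q + 2q^2. Setting dATC/dq = −2704/q^2 − 36 + 4q = 0 gives q = 13 (since 4·13^3 − 36·13^2 = 2704).
min ATC = 2704/13 + 182 − 36·13 + 2·13^2 = €260. That is the break-even price.
Between these two prices the firm operates at a loss; above €260 it earns a profit.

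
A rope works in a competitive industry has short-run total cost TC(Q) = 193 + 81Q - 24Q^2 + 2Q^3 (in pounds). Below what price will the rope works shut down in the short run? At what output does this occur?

The shutdown price is the minimum of AVC. VC = 81Q - 24Q^2 + 2Q^3, so AVC = 81 - 24Q + 2Q^2.
dAVC/dQ = -24 + 4Q = 0 gives Q = 6. min AVC = 81 - 24·6 + 2·6^2 = 9.
The firm shuts down for any P below £9.

£9 per unit, at Q = 6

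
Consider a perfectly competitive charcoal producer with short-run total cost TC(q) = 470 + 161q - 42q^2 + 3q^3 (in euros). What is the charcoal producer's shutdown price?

€14 per unit

The firm shuts down when price falls below the minimum of average variable cost. AVC = VC/q = 161 - 42q + 3q^2.
dAVC/dq = -42 + 6q = 0 gives q = 7. min AVC = 161 - 42·7 + 3·7^2 = 14.
The firm shuts down for any P below €14.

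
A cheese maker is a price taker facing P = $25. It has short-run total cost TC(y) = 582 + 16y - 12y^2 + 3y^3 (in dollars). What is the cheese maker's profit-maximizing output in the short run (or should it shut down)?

Variable cost is VC = 16y - 12y^2 + 3y^3, so AVC = VC/y = 16 - 12y + 3y^2 and MC = dTC/dy = 16 - 24y + 9y^2.
AVC is minimized where dAVC/dy = -12 + 6y = 0, at y = 2; min AVC = 16 - 12·2 + 3·2^2 = $4.
Since P = $25 ≥ min AVC = $4, price covers variable cost and the firm should produce.
Set P = MC: 25 = 16 - 24y + 9y^2 → -9 - 24y + 9y^2 = 0. The roots are y = -1/3 and y = 3; the profit-maximizing output is on the rising part of MC, so y* = 3.
Check: AVC at y = 3 is $7 ≤ P, so revenue covers variable cost.
Profit = P·y − TC = 25·3 − 603 = -$528, a loss, but smaller than the $582 fixed cost the firm would lose by shutting down.

Produce at y = 3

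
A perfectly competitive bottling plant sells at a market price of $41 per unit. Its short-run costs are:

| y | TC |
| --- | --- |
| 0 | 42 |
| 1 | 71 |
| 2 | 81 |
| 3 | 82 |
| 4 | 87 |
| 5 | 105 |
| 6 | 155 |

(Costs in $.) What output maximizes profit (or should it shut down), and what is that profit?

Tabulate TR − TC: y=0: -42; y=1: -30; y=2: 1; y=3: 41; y=4: 77; y=5: 100; y=6: 91.
Profit is maximized at y = 5. AVC there is 63/5 = $12.60 ≤ P, so producing beats shutting down (which would give -$42).

y = 5; profit = $100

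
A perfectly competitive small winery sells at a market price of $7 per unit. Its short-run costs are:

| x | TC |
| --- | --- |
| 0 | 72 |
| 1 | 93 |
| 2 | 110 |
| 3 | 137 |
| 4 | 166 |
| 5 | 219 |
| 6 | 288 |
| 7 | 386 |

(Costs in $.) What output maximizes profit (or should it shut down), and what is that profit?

Profit at each row (π = 7x − TC): x=0: -72; x=1: -86; x=2: -96; x=3: -116; x=4: -138; x=5: -184; x=6: -246; x=7: -337.
Profit is highest at x = 0. Equivalently, the lowest AVC in the table is 38/2 ≈ $19 at x = 2, and P = $7 falls below it — price never covers variable cost, so the firm shuts down and loses only its fixed cost.

x = 0 (shut down); profit = -$72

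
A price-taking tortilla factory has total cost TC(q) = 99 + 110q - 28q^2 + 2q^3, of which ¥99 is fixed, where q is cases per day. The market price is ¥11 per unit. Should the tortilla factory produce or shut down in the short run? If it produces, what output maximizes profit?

Strip out fixed cost: VC = 110q - 28q^2 + 2q^3. Then AVC = 110 - 28q + 2q^2 and MC = 110 - 56q + 6q^2.
AVC hits its minimum where MC = AVC, at q = 7, giving min AVC = 110 - 28·7 + 2·7^2 = ¥12.
With P < min AVC (¥11 < ¥12), every unit sold adds to the loss.
Best response: produce nothing and absorb the ¥99 fixed cost.

Shut down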